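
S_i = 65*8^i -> [65, 520, 4160, 33280, 266240]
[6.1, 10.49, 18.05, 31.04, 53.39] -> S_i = 6.10*1.72^i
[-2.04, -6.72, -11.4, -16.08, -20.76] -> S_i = -2.04 + -4.68*i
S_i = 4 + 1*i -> [4, 5, 6, 7, 8]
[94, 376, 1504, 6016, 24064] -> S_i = 94*4^i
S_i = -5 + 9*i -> [-5, 4, 13, 22, 31]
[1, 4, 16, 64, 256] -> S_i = 1*4^i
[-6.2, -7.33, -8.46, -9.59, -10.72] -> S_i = -6.20 + -1.13*i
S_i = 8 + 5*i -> [8, 13, 18, 23, 28]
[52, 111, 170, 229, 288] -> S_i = 52 + 59*i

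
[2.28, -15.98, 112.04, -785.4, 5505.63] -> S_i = 2.28*(-7.01)^i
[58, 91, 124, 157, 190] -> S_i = 58 + 33*i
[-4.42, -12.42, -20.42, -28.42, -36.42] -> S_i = -4.42 + -8.00*i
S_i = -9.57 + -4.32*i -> [-9.57, -13.89, -18.21, -22.53, -26.85]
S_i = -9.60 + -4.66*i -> [-9.6, -14.26, -18.92, -23.58, -28.24]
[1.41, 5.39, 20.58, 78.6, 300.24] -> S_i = 1.41*3.82^i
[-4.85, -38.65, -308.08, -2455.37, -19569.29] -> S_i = -4.85*7.97^i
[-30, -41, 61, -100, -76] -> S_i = Random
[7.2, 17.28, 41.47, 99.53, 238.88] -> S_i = 7.20*2.40^i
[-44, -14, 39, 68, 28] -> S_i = Random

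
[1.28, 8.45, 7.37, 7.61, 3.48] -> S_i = Random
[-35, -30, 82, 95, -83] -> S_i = Random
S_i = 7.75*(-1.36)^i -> [7.75, -10.54, 14.33, -19.49, 26.51]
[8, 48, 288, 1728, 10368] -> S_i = 8*6^i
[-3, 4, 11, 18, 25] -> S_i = -3 + 7*i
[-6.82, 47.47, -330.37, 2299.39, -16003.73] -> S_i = -6.82*(-6.96)^i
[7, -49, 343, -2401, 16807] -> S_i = 7*-7^i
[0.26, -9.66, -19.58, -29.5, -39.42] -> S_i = 0.26 + -9.92*i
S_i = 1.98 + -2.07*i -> [1.98, -0.09, -2.16, -4.23, -6.3]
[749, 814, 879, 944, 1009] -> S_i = 749 + 65*i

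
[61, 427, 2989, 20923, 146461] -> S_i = 61*7^i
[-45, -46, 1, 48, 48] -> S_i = Random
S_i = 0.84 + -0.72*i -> [0.84, 0.12, -0.6, -1.32, -2.04]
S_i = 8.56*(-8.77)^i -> [8.56, -75.07, 658.37, -5773.94, 50637.49]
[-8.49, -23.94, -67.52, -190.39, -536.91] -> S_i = -8.49*2.82^i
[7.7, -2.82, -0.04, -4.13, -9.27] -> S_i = Random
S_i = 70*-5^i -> [70, -350, 1750, -8750, 43750]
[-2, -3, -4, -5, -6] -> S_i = -2 + -1*i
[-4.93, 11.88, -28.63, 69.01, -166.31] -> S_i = -4.93*(-2.41)^i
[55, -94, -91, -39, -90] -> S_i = Random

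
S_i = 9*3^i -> [9, 27, 81, 243, 729]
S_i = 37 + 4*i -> [37, 41, 45, 49, 53]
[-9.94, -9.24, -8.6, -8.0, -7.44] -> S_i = -9.94*0.93^i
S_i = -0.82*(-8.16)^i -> [-0.82, 6.69, -54.6, 445.54, -3635.59]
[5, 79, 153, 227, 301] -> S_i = 5 + 74*i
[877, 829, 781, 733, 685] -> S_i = 877 + -48*i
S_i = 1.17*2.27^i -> [1.17, 2.66, 6.03, 13.69, 31.07]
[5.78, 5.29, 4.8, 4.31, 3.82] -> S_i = 5.78 + -0.49*i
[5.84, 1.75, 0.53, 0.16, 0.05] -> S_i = 5.84*0.30^i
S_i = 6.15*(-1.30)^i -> [6.15, -8.0, 10.39, -13.51, 17.57]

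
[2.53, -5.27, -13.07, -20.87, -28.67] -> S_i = 2.53 + -7.80*i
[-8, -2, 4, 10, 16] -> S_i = -8 + 6*i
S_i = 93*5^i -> [93, 465, 2325, 11625, 58125]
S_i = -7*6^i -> [-7, -42, -252, -1512, -9072]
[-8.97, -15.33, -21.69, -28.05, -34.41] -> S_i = -8.97 + -6.36*i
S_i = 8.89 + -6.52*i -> [8.89, 2.37, -4.15, -10.67, -17.19]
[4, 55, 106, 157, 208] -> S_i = 4 + 51*i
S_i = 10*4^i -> [10, 40, 160, 640, 2560]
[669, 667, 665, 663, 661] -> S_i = 669 + -2*i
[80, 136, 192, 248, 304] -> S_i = 80 + 56*i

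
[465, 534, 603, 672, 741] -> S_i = 465 + 69*i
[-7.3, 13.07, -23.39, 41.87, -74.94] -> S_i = -7.30*(-1.79)^i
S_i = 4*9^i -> [4, 36, 324, 2916, 26244]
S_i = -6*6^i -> [-6, -36, -216, -1296, -7776]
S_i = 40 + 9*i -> [40, 49, 58, 67, 76]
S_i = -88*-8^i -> [-88, 704, -5632, 45056, -360448]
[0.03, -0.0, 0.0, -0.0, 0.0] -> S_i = 0.03*(-0.06)^i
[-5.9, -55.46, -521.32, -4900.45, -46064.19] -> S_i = -5.90*9.40^i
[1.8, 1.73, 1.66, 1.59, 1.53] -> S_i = 1.80*0.96^i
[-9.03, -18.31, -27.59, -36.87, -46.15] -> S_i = -9.03 + -9.28*i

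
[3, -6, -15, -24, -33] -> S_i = 3 + -9*i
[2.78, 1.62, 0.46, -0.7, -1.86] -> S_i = 2.78 + -1.16*i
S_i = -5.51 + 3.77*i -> [-5.51, -1.74, 2.03, 5.8, 9.57]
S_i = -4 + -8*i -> [-4, -12, -20, -28, -36]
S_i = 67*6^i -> [67, 402, 2412, 14472, 86832]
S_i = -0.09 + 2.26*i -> [-0.09, 2.17, 4.43, 6.69, 8.95]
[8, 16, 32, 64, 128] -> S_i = 8*2^i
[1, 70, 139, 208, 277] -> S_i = 1 + 69*i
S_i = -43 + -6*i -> [-43, -49, -55, -61, -67]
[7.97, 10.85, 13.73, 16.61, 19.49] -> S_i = 7.97 + 2.88*i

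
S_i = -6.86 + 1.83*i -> [-6.86, -5.03, -3.2, -1.37, 0.46]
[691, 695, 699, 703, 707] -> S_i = 691 + 4*i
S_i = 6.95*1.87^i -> [6.95, 13.0, 24.3, 45.45, 84.99]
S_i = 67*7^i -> [67, 469, 3283, 22981, 160867]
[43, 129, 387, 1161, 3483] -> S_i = 43*3^i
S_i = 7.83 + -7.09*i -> [7.83, 0.74, -6.35, -13.44, -20.53]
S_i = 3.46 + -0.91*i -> [3.46, 2.55, 1.64, 0.73, -0.18]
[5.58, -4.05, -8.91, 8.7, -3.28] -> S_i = Random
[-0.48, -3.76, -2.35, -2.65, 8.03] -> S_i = Random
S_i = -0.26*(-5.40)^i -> [-0.26, 1.4, -7.58, 40.94, -221.08]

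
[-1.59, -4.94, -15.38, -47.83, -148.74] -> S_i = -1.59*3.11^i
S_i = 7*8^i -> [7, 56, 448, 3584, 28672]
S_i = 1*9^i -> [1, 9, 81, 729, 6561]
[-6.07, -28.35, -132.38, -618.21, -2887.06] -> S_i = -6.07*4.67^i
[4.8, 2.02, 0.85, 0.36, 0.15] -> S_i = 4.80*0.42^i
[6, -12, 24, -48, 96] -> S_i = 6*-2^i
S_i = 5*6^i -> [5, 30, 180, 1080, 6480]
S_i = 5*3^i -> [5, 15, 45, 135, 405]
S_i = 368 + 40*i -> [368, 408, 448, 488, 528]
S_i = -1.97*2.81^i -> [-1.97, -5.54, -15.56, -43.71, -122.83]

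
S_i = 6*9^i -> [6, 54, 486, 4374, 39366]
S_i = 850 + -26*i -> [850, 824, 798, 772, 746]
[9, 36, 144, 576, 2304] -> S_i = 9*4^i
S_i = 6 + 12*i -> [6, 18, 30, 42, 54]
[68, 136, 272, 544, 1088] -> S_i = 68*2^i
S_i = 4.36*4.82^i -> [4.36, 21.02, 101.29, 488.23, 2353.29]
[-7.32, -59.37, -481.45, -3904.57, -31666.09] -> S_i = -7.32*8.11^i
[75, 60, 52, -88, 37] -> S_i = Random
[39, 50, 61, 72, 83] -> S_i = 39 + 11*i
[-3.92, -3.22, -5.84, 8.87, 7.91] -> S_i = Random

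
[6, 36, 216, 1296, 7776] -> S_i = 6*6^i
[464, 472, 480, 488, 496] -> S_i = 464 + 8*i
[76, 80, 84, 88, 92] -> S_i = 76 + 4*i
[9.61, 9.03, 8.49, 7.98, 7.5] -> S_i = 9.61*0.94^i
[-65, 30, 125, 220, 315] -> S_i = -65 + 95*i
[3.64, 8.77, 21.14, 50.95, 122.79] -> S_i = 3.64*2.41^i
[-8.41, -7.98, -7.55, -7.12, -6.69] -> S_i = -8.41 + 0.43*i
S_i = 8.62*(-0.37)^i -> [8.62, -3.19, 1.18, -0.44, 0.16]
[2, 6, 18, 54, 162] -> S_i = 2*3^i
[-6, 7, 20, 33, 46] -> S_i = -6 + 13*i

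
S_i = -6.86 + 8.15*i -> [-6.86, 1.29, 9.44, 17.59, 25.74]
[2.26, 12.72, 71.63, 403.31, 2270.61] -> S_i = 2.26*5.63^i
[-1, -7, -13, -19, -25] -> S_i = -1 + -6*i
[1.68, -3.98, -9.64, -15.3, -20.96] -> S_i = 1.68 + -5.66*i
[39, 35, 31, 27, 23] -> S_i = 39 + -4*i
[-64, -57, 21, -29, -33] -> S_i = Random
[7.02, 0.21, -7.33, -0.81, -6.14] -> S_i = Random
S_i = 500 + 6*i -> [500, 506, 512, 518, 524]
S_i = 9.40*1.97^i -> [9.4, 18.52, 36.48, 71.87, 141.58]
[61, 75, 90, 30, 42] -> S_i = Random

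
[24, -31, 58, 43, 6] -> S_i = Random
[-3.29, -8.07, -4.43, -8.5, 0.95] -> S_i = Random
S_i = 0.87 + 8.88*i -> [0.87, 9.75, 18.63, 27.51, 36.39]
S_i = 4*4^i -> [4, 16, 64, 256, 1024]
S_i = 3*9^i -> [3, 27, 243, 2187, 19683]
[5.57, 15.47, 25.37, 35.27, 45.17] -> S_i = 5.57 + 9.90*i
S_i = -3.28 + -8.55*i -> [-3.28, -11.83, -20.38, -28.93, -37.48]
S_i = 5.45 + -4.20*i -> [5.45, 1.25, -2.95, -7.15, -11.35]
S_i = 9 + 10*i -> [9, 19, 29, 39, 49]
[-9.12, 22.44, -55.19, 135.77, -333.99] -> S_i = -9.12*(-2.46)^i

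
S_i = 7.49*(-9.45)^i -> [7.49, -70.78, 668.88, -6320.88, 59732.27]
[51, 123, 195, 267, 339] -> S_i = 51 + 72*i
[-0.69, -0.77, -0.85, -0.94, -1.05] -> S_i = -0.69*1.11^i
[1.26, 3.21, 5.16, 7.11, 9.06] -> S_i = 1.26 + 1.95*i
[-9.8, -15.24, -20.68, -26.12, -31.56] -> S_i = -9.80 + -5.44*i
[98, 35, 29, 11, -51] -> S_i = Random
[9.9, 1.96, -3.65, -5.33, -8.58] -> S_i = Random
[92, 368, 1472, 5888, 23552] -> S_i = 92*4^i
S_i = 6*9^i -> [6, 54, 486, 4374, 39366]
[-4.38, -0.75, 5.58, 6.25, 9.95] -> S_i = Random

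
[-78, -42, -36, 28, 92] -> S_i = Random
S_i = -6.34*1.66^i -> [-6.34, -10.52, -17.47, -29.0, -48.14]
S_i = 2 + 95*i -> [2, 97, 192, 287, 382]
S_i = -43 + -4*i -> [-43, -47, -51, -55, -59]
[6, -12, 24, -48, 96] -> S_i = 6*-2^i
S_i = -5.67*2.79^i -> [-5.67, -15.82, -44.14, -123.14, -343.56]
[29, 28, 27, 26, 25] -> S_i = 29 + -1*i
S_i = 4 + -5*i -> [4, -1, -6, -11, -16]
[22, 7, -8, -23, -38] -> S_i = 22 + -15*i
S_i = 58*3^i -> [58, 174, 522, 1566, 4698]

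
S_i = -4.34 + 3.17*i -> [-4.34, -1.17, 2.0, 5.17, 8.34]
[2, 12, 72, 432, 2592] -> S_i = 2*6^i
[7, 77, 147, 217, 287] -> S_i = 7 + 70*i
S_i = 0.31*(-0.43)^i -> [0.31, -0.13, 0.06, -0.02, 0.01]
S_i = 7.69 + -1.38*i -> [7.69, 6.31, 4.93, 3.55, 2.17]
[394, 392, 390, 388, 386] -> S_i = 394 + -2*i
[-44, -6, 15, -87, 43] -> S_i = Random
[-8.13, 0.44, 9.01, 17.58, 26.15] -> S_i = -8.13 + 8.57*i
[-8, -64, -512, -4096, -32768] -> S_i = -8*8^i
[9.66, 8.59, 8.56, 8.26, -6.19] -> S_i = Random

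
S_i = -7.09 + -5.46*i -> [-7.09, -12.55, -18.01, -23.47, -28.93]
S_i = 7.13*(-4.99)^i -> [7.13, -35.58, 177.54, -885.91, 4420.71]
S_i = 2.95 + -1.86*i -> [2.95, 1.09, -0.77, -2.63, -4.49]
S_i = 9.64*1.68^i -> [9.64, 16.2, 27.21, 45.71, 76.79]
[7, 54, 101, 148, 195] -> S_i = 7 + 47*i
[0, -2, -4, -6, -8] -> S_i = 0 + -2*i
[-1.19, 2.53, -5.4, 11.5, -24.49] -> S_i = -1.19*(-2.13)^i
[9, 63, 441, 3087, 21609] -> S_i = 9*7^i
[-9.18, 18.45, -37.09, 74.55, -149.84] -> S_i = -9.18*(-2.01)^i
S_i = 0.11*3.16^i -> [0.11, 0.35, 1.1, 3.47, 10.97]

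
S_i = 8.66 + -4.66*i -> [8.66, 4.0, -0.66, -5.32, -9.98]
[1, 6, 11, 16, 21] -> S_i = 1 + 5*i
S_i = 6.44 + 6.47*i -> [6.44, 12.91, 19.38, 25.85, 32.32]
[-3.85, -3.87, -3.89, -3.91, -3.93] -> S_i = -3.85 + -0.02*i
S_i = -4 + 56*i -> [-4, 52, 108, 164, 220]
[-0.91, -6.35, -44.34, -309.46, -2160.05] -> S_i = -0.91*6.98^i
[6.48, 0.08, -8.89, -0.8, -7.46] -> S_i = Random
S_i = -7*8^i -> [-7, -56, -448, -3584, -28672]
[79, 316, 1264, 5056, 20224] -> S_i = 79*4^i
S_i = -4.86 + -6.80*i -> [-4.86, -11.66, -18.46, -25.26, -32.06]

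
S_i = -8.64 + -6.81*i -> [-8.64, -15.45, -22.26, -29.07, -35.88]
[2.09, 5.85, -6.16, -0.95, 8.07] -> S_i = Random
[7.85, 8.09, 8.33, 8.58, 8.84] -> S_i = 7.85*1.03^i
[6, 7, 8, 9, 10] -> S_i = 6 + 1*i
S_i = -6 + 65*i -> [-6, 59, 124, 189, 254]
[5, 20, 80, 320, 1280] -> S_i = 5*4^i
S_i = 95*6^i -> [95, 570, 3420, 20520, 123120]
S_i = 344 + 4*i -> [344, 348, 352, 356, 360]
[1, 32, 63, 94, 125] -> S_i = 1 + 31*i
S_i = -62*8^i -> [-62, -496, -3968, -31744, -253952]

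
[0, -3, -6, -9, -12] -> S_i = 0 + -3*i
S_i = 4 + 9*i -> [4, 13, 22, 31, 40]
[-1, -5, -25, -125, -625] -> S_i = -1*5^i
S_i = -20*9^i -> [-20, -180, -1620, -14580, -131220]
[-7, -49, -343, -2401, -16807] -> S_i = -7*7^i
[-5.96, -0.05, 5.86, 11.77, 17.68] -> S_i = -5.96 + 5.91*i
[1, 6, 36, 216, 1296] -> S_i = 1*6^i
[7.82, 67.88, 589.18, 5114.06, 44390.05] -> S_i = 7.82*8.68^i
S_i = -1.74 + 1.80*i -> [-1.74, 0.06, 1.86, 3.66, 5.46]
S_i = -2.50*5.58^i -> [-2.5, -13.95, -77.84, -434.35, -2423.69]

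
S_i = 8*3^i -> [8, 24, 72, 216, 648]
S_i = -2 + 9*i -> [-2, 7, 16, 25, 34]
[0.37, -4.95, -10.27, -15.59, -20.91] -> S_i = 0.37 + -5.32*i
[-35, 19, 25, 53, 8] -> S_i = Random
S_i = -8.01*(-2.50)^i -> [-8.01, 20.02, -50.06, 125.16, -312.89]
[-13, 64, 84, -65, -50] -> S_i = Random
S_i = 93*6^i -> [93, 558, 3348, 20088, 120528]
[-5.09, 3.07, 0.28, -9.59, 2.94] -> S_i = Random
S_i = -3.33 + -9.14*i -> [-3.33, -12.47, -21.61, -30.75, -39.89]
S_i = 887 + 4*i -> [887, 891, 895, 899, 903]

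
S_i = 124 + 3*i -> [124, 127, 130, 133, 136]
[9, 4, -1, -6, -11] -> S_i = 9 + -5*i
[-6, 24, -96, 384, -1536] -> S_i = -6*-4^i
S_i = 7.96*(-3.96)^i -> [7.96, -31.52, 124.83, -494.31, 1957.46]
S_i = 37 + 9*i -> [37, 46, 55, 64, 73]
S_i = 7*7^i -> [7, 49, 343, 2401, 16807]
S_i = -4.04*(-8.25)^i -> [-4.04, 33.33, -274.97, 2268.52, -18715.32]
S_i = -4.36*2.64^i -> [-4.36, -11.51, -30.39, -80.22, -211.79]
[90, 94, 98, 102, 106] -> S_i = 90 + 4*i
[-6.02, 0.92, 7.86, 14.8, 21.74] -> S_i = -6.02 + 6.94*i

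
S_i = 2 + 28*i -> [2, 30, 58, 86, 114]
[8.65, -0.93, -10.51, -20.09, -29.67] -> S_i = 8.65 + -9.58*i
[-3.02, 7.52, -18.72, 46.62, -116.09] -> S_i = -3.02*(-2.49)^i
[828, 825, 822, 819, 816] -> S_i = 828 + -3*i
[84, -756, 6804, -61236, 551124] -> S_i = 84*-9^i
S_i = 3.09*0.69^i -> [3.09, 2.13, 1.47, 1.02, 0.7]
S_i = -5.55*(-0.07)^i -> [-5.55, 0.39, -0.03, 0.0, -0.0]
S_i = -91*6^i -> [-91, -546, -3276, -19656, -117936]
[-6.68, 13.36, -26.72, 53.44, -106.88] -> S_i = -6.68*(-2.00)^i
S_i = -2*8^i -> [-2, -16, -128, -1024, -8192]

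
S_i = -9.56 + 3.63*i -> [-9.56, -5.93, -2.3, 1.33, 4.96]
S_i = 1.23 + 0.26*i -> [1.23, 1.49, 1.75, 2.01, 2.27]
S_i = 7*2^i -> [7, 14, 28, 56, 112]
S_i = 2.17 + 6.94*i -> [2.17, 9.11, 16.05, 22.99, 29.93]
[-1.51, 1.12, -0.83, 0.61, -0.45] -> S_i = -1.51*(-0.74)^i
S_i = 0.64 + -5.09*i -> [0.64, -4.45, -9.54, -14.63, -19.72]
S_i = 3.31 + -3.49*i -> [3.31, -0.18, -3.67, -7.16, -10.65]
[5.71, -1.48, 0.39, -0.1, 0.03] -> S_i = 5.71*(-0.26)^i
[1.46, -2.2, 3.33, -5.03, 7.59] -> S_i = 1.46*(-1.51)^i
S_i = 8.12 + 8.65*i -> [8.12, 16.77, 25.42, 34.07, 42.72]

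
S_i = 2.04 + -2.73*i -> [2.04, -0.69, -3.42, -6.15, -8.88]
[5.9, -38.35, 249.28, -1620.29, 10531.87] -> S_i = 5.90*(-6.50)^i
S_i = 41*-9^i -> [41, -369, 3321, -29889, 269001]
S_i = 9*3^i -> [9, 27, 81, 243, 729]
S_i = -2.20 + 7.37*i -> [-2.2, 5.17, 12.54, 19.91, 27.28]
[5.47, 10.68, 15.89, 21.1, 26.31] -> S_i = 5.47 + 5.21*i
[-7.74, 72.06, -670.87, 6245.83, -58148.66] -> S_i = -7.74*(-9.31)^i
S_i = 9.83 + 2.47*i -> [9.83, 12.3, 14.77, 17.24, 19.71]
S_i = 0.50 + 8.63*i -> [0.5, 9.13, 17.76, 26.39, 35.02]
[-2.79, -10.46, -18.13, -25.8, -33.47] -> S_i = -2.79 + -7.67*i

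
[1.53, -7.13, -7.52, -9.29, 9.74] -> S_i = Random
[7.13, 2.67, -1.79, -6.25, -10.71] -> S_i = 7.13 + -4.46*i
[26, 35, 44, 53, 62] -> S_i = 26 + 9*i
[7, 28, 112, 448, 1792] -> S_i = 7*4^i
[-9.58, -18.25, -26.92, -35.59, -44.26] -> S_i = -9.58 + -8.67*i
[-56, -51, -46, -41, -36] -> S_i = -56 + 5*i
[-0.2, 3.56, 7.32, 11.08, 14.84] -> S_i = -0.20 + 3.76*i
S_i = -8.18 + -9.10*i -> [-8.18, -17.28, -26.38, -35.48, -44.58]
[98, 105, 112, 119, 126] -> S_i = 98 + 7*i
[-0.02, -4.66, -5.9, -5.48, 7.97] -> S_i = Random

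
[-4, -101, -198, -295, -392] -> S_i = -4 + -97*i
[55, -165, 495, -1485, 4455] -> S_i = 55*-3^i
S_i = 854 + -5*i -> [854, 849, 844, 839, 834]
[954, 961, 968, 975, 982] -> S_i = 954 + 7*i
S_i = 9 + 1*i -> [9, 10, 11, 12, 13]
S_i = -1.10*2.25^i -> [-1.1, -2.48, -5.57, -12.53, -28.19]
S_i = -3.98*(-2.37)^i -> [-3.98, 9.43, -22.36, 52.98, -125.57]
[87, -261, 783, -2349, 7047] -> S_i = 87*-3^i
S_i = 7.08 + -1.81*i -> [7.08, 5.27, 3.46, 1.65, -0.16]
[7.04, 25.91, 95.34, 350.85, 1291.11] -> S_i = 7.04*3.68^i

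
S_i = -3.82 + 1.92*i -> [-3.82, -1.9, 0.02, 1.94, 3.86]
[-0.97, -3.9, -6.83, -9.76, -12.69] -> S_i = -0.97 + -2.93*i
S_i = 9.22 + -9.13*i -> [9.22, 0.09, -9.04, -18.17, -27.3]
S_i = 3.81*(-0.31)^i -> [3.81, -1.18, 0.37, -0.11, 0.04]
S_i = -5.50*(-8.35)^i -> [-5.5, 45.92, -383.47, 3202.01, -26736.75]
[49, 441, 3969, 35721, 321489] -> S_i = 49*9^i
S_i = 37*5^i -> [37, 185, 925, 4625, 23125]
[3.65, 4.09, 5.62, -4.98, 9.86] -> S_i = Random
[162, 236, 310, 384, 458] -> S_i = 162 + 74*i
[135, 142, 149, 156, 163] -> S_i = 135 + 7*i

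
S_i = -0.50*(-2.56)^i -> [-0.5, 1.28, -3.28, 8.39, -21.47]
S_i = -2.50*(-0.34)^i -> [-2.5, 0.85, -0.29, 0.1, -0.03]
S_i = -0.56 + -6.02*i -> [-0.56, -6.58, -12.6, -18.62, -24.64]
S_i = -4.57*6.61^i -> [-4.57, -30.21, -199.67, -1319.84, -8724.13]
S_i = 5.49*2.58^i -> [5.49, 14.16, 36.54, 94.28, 243.25]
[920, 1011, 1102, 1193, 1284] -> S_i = 920 + 91*i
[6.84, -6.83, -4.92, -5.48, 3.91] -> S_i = Random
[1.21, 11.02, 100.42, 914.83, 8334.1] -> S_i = 1.21*9.11^i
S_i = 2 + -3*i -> [2, -1, -4, -7, -10]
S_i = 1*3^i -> [1, 3, 9, 27, 81]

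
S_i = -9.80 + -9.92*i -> [-9.8, -19.72, -29.64, -39.56, -49.48]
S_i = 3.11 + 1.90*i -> [3.11, 5.01, 6.91, 8.81, 10.71]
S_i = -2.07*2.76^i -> [-2.07, -5.71, -15.77, -43.52, -120.12]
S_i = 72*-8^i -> [72, -576, 4608, -36864, 294912]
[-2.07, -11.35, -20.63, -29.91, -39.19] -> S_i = -2.07 + -9.28*i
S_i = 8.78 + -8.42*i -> [8.78, 0.36, -8.06, -16.48, -24.9]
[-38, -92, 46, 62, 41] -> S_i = Random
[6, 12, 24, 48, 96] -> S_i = 6*2^i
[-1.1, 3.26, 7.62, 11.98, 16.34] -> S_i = -1.10 + 4.36*i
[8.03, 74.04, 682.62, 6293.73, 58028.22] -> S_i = 8.03*9.22^i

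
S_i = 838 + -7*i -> [838, 831, 824, 817, 810]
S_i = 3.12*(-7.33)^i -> [3.12, -22.87, 167.63, -1228.76, 9006.8]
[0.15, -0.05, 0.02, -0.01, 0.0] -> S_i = 0.15*(-0.33)^i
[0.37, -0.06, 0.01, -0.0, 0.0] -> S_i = 0.37*(-0.16)^i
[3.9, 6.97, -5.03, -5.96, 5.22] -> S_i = Random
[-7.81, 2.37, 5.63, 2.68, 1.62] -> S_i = Random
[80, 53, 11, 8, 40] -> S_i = Random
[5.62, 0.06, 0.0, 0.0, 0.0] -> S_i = 5.62*0.01^i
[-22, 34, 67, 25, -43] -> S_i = Random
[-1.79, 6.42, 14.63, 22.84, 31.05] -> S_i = -1.79 + 8.21*i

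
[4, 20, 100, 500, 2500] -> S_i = 4*5^i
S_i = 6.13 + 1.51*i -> [6.13, 7.64, 9.15, 10.66, 12.17]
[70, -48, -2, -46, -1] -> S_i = Random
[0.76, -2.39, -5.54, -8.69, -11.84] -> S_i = 0.76 + -3.15*i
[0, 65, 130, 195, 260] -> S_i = 0 + 65*i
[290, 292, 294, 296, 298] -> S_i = 290 + 2*i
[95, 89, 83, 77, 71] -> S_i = 95 + -6*i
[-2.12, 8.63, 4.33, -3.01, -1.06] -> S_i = Random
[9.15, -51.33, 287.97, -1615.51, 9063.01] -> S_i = 9.15*(-5.61)^i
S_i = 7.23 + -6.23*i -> [7.23, 1.0, -5.23, -11.46, -17.69]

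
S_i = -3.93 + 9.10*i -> [-3.93, 5.17, 14.27, 23.37, 32.47]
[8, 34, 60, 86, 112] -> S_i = 8 + 26*i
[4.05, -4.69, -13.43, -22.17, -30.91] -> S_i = 4.05 + -8.74*i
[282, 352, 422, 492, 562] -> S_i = 282 + 70*i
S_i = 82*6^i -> [82, 492, 2952, 17712, 106272]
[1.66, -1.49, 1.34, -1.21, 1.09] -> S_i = 1.66*(-0.90)^i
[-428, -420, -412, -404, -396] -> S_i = -428 + 8*i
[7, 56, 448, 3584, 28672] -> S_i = 7*8^i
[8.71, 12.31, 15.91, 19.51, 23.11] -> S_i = 8.71 + 3.60*i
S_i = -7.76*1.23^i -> [-7.76, -9.54, -11.74, -14.44, -17.76]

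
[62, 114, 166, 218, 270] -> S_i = 62 + 52*i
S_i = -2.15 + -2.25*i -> [-2.15, -4.4, -6.65, -8.9, -11.15]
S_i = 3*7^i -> [3, 21, 147, 1029, 7203]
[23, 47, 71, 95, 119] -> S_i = 23 + 24*i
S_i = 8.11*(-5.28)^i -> [8.11, -42.82, 226.09, -1193.78, 6303.13]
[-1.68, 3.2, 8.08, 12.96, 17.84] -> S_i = -1.68 + 4.88*i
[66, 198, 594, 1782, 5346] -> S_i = 66*3^i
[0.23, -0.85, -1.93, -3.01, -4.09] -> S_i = 0.23 + -1.08*i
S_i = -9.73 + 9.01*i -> [-9.73, -0.72, 8.29, 17.3, 26.31]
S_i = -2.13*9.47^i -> [-2.13, -20.17, -191.02, -1808.96, -17130.87]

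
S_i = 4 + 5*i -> [4, 9, 14, 19, 24]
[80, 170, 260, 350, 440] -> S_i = 80 + 90*i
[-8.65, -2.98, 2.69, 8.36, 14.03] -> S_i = -8.65 + 5.67*i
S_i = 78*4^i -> [78, 312, 1248, 4992, 19968]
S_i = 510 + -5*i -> [510, 505, 500, 495, 490]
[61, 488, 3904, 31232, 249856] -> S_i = 61*8^i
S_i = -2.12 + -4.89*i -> [-2.12, -7.01, -11.9, -16.79, -21.68]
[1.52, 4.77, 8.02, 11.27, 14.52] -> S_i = 1.52 + 3.25*i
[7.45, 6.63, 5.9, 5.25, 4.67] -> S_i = 7.45*0.89^i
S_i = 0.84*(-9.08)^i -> [0.84, -7.63, 69.25, -628.84, 5709.82]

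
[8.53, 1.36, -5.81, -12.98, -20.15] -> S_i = 8.53 + -7.17*i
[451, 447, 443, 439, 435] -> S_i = 451 + -4*i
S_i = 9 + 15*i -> [9, 24, 39, 54, 69]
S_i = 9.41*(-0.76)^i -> [9.41, -7.15, 5.44, -4.13, 3.14]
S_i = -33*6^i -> [-33, -198, -1188, -7128, -42768]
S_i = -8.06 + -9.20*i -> [-8.06, -17.26, -26.46, -35.66, -44.86]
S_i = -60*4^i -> [-60, -240, -960, -3840, -15360]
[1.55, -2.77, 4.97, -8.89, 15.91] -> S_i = 1.55*(-1.79)^i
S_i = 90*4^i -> [90, 360, 1440, 5760, 23040]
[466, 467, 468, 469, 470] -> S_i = 466 + 1*i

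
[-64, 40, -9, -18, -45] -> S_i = Random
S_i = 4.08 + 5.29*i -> [4.08, 9.37, 14.66, 19.95, 25.24]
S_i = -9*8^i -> [-9, -72, -576, -4608, -36864]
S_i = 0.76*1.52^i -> [0.76, 1.16, 1.76, 2.67, 4.06]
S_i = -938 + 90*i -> [-938, -848, -758, -668, -578]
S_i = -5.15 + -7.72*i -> [-5.15, -12.87, -20.59, -28.31, -36.03]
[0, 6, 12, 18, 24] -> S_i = 0 + 6*i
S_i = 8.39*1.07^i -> [8.39, 8.98, 9.61, 10.28, 11.0]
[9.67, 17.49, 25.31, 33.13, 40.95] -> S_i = 9.67 + 7.82*i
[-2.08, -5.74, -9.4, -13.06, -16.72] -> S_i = -2.08 + -3.66*i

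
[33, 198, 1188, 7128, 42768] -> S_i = 33*6^i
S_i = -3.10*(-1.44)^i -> [-3.1, 4.46, -6.43, 9.26, -13.33]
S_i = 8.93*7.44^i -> [8.93, 66.44, 494.31, 3677.65, 27361.71]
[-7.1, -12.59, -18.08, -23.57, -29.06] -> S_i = -7.10 + -5.49*i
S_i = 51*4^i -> [51, 204, 816, 3264, 13056]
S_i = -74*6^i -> [-74, -444, -2664, -15984, -95904]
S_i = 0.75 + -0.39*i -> [0.75, 0.36, -0.03, -0.42, -0.81]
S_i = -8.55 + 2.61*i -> [-8.55, -5.94, -3.33, -0.72, 1.89]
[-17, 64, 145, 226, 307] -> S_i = -17 + 81*i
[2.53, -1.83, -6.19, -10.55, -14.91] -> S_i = 2.53 + -4.36*i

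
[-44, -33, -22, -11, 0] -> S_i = -44 + 11*i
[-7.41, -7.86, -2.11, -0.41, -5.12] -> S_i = Random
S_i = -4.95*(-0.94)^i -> [-4.95, 4.65, -4.37, 4.11, -3.86]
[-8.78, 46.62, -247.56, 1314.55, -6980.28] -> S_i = -8.78*(-5.31)^i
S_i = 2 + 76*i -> [2, 78, 154, 230, 306]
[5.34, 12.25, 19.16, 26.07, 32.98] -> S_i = 5.34 + 6.91*i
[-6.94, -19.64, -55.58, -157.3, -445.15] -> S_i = -6.94*2.83^i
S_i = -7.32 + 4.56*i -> [-7.32, -2.76, 1.8, 6.36, 10.92]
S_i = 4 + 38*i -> [4, 42, 80, 118, 156]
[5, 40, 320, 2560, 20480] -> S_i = 5*8^i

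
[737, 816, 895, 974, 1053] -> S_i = 737 + 79*i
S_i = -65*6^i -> [-65, -390, -2340, -14040, -84240]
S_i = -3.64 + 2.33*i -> [-3.64, -1.31, 1.02, 3.35, 5.68]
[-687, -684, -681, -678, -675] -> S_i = -687 + 3*i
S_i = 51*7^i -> [51, 357, 2499, 17493, 122451]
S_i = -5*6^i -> [-5, -30, -180, -1080, -6480]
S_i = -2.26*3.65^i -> [-2.26, -8.25, -30.11, -109.9, -401.13]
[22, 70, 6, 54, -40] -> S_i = Random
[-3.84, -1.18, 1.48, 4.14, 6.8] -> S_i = -3.84 + 2.66*i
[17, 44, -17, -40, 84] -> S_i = Random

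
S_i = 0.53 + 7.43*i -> [0.53, 7.96, 15.39, 22.82, 30.25]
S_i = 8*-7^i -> [8, -56, 392, -2744, 19208]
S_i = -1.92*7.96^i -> [-1.92, -15.28, -121.65, -968.37, -7708.21]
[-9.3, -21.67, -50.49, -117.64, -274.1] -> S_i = -9.30*2.33^i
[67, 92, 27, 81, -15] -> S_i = Random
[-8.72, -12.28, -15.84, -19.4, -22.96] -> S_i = -8.72 + -3.56*i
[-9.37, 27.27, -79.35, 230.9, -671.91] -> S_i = -9.37*(-2.91)^i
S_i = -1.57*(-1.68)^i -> [-1.57, 2.64, -4.43, 7.44, -12.51]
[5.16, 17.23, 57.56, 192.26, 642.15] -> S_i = 5.16*3.34^i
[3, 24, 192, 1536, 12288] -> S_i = 3*8^i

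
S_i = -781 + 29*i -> [-781, -752, -723, -694, -665]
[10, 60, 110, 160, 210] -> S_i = 10 + 50*i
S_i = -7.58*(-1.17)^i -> [-7.58, 8.87, -10.38, 12.14, -14.2]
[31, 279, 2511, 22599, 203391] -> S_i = 31*9^i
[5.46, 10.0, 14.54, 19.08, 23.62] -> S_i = 5.46 + 4.54*i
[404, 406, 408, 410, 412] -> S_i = 404 + 2*i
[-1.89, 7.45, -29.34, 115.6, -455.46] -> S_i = -1.89*(-3.94)^i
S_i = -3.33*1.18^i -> [-3.33, -3.93, -4.64, -5.47, -6.46]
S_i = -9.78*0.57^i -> [-9.78, -5.57, -3.18, -1.81, -1.03]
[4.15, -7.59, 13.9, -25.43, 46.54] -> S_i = 4.15*(-1.83)^i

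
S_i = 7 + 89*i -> [7, 96, 185, 274, 363]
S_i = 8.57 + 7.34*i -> [8.57, 15.91, 23.25, 30.59, 37.93]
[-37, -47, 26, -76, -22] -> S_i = Random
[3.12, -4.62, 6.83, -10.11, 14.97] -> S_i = 3.12*(-1.48)^i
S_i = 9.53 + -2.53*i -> [9.53, 7.0, 4.47, 1.94, -0.59]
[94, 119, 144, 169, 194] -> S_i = 94 + 25*i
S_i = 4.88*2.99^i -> [4.88, 14.59, 43.63, 130.45, 390.04]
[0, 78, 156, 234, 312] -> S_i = 0 + 78*i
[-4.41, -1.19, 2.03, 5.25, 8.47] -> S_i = -4.41 + 3.22*i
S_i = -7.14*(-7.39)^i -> [-7.14, 52.76, -389.93, 2881.59, -21294.92]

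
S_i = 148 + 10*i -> [148, 158, 168, 178, 188]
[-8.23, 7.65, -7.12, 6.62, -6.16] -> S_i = -8.23*(-0.93)^i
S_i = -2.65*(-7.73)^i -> [-2.65, 20.48, -158.35, 1224.01, -9461.58]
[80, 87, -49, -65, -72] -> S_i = Random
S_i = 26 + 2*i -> [26, 28, 30, 32, 34]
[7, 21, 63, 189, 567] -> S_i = 7*3^i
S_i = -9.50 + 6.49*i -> [-9.5, -3.01, 3.48, 9.97, 16.46]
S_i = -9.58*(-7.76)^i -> [-9.58, 74.34, -576.88, 4476.62, -34738.61]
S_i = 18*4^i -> [18, 72, 288, 1152, 4608]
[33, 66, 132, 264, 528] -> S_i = 33*2^i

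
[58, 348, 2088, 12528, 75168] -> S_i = 58*6^i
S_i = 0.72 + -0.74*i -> [0.72, -0.02, -0.76, -1.5, -2.24]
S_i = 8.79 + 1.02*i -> [8.79, 9.81, 10.83, 11.85, 12.87]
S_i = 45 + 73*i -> [45, 118, 191, 264, 337]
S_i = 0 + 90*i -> [0, 90, 180, 270, 360]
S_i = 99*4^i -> [99, 396, 1584, 6336, 25344]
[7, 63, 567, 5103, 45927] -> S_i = 7*9^i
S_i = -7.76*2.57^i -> [-7.76, -19.94, -51.25, -131.72, -338.53]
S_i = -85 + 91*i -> [-85, 6, 97, 188, 279]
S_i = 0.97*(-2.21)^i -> [0.97, -2.14, 4.74, -10.47, 23.14]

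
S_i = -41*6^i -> [-41, -246, -1476, -8856, -53136]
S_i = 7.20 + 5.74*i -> [7.2, 12.94, 18.68, 24.42, 30.16]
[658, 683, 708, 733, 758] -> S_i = 658 + 25*i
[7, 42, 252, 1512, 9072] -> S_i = 7*6^i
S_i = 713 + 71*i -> [713, 784, 855, 926, 997]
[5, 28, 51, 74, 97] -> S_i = 5 + 23*i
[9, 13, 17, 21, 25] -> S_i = 9 + 4*i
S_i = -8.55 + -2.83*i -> [-8.55, -11.38, -14.21, -17.04, -19.87]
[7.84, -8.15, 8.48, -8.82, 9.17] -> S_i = 7.84*(-1.04)^i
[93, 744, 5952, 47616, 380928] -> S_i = 93*8^i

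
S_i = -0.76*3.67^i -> [-0.76, -2.79, -10.24, -37.57, -137.87]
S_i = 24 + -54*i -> [24, -30, -84, -138, -192]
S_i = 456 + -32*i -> [456, 424, 392, 360, 328]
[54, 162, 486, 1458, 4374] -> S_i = 54*3^i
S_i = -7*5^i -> [-7, -35, -175, -875, -4375]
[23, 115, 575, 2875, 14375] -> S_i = 23*5^i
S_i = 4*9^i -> [4, 36, 324, 2916, 26244]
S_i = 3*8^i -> [3, 24, 192, 1536, 12288]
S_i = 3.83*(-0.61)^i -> [3.83, -2.34, 1.43, -0.87, 0.53]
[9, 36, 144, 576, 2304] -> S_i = 9*4^i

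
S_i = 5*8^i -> [5, 40, 320, 2560, 20480]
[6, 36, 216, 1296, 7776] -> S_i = 6*6^i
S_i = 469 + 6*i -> [469, 475, 481, 487, 493]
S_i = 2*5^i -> [2, 10, 50, 250, 1250]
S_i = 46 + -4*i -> [46, 42, 38, 34, 30]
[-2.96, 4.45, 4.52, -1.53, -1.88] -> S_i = Random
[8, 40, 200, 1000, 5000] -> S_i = 8*5^i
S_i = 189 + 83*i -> [189, 272, 355, 438, 521]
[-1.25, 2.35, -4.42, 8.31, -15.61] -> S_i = -1.25*(-1.88)^i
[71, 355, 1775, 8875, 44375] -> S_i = 71*5^i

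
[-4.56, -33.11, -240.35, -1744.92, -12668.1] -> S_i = -4.56*7.26^i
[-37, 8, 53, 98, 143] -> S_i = -37 + 45*i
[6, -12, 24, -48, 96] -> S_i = 6*-2^i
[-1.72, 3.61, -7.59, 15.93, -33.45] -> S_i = -1.72*(-2.10)^i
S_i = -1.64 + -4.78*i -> [-1.64, -6.42, -11.2, -15.98, -20.76]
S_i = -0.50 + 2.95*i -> [-0.5, 2.45, 5.4, 8.35, 11.3]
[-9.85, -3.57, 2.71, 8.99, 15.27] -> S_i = -9.85 + 6.28*i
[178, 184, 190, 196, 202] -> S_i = 178 + 6*i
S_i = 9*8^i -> [9, 72, 576, 4608, 36864]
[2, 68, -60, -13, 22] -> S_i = Random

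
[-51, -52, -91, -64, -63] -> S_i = Random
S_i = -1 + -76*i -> [-1, -77, -153, -229, -305]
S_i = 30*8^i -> [30, 240, 1920, 15360, 122880]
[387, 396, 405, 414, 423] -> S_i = 387 + 9*i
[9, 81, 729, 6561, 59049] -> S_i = 9*9^i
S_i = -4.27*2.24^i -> [-4.27, -9.56, -21.43, -47.99, -107.5]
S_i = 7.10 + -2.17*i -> [7.1, 4.93, 2.76, 0.59, -1.58]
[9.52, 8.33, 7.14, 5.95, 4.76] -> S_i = 9.52 + -1.19*i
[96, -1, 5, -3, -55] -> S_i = Random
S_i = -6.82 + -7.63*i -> [-6.82, -14.45, -22.08, -29.71, -37.34]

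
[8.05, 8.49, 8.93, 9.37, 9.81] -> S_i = 8.05 + 0.44*i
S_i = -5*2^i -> [-5, -10, -20, -40, -80]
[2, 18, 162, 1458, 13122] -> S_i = 2*9^i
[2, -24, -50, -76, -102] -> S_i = 2 + -26*i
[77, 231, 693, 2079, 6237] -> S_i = 77*3^i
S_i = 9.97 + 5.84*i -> [9.97, 15.81, 21.65, 27.49, 33.33]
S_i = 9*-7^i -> [9, -63, 441, -3087, 21609]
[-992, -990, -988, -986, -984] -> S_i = -992 + 2*i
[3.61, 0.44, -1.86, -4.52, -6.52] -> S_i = Random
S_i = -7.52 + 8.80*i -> [-7.52, 1.28, 10.08, 18.88, 27.68]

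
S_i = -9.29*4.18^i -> [-9.29, -38.83, -162.32, -678.49, -2836.1]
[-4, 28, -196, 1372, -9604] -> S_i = -4*-7^i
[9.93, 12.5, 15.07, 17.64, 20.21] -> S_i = 9.93 + 2.57*i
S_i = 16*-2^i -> [16, -32, 64, -128, 256]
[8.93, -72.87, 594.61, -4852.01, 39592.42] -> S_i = 8.93*(-8.16)^i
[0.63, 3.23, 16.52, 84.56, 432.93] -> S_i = 0.63*5.12^i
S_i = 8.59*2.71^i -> [8.59, 23.28, 63.09, 170.96, 463.31]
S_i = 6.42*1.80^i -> [6.42, 11.56, 20.8, 37.44, 67.39]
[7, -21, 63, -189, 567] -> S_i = 7*-3^i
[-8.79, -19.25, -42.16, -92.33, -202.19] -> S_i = -8.79*2.19^i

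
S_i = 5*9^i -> [5, 45, 405, 3645, 32805]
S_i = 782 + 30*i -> [782, 812, 842, 872, 902]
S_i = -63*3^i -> [-63, -189, -567, -1701, -5103]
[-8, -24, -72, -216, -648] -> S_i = -8*3^i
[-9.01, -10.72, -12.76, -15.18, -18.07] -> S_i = -9.01*1.19^i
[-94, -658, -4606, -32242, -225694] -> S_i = -94*7^i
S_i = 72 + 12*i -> [72, 84, 96, 108, 120]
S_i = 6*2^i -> [6, 12, 24, 48, 96]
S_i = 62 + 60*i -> [62, 122, 182, 242, 302]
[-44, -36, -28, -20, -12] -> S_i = -44 + 8*i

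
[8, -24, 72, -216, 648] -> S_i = 8*-3^i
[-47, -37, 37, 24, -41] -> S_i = Random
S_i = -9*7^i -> [-9, -63, -441, -3087, -21609]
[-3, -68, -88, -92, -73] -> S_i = Random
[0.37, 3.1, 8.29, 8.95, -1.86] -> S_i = Random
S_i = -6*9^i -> [-6, -54, -486, -4374, -39366]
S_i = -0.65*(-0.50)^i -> [-0.65, 0.32, -0.16, 0.08, -0.04]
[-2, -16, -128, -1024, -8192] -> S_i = -2*8^i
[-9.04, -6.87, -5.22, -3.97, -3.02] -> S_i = -9.04*0.76^i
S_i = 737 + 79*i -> [737, 816, 895, 974, 1053]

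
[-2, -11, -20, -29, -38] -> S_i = -2 + -9*i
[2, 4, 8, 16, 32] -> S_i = 2*2^i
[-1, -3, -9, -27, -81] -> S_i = -1*3^i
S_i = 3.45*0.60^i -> [3.45, 2.07, 1.24, 0.75, 0.45]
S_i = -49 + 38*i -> [-49, -11, 27, 65, 103]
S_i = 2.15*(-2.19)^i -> [2.15, -4.71, 10.31, -22.58, 49.46]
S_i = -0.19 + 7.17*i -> [-0.19, 6.98, 14.15, 21.32, 28.49]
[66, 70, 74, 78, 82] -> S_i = 66 + 4*i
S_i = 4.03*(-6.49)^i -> [4.03, -26.15, 169.74, -1101.64, 7149.63]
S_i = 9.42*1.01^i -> [9.42, 9.51, 9.61, 9.71, 9.8]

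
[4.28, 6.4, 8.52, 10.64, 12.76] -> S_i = 4.28 + 2.12*i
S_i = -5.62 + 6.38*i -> [-5.62, 0.76, 7.14, 13.52, 19.9]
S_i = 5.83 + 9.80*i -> [5.83, 15.63, 25.43, 35.23, 45.03]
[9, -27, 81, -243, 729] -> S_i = 9*-3^i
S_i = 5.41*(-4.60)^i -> [5.41, -24.89, 114.48, -526.59, 2422.3]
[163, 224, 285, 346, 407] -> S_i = 163 + 61*i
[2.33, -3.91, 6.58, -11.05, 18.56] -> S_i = 2.33*(-1.68)^i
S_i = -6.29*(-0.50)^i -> [-6.29, 3.14, -1.57, 0.79, -0.39]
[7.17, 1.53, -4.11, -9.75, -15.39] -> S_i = 7.17 + -5.64*i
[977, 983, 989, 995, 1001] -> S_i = 977 + 6*i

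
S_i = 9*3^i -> [9, 27, 81, 243, 729]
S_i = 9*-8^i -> [9, -72, 576, -4608, 36864]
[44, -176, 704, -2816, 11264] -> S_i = 44*-4^i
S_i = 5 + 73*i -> [5, 78, 151, 224, 297]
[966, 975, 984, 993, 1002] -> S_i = 966 + 9*i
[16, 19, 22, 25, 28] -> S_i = 16 + 3*i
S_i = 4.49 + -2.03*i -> [4.49, 2.46, 0.43, -1.6, -3.63]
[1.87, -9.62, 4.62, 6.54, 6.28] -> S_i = Random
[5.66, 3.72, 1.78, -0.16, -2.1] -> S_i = 5.66 + -1.94*i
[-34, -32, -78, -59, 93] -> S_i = Random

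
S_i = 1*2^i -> [1, 2, 4, 8, 16]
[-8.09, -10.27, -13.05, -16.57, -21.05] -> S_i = -8.09*1.27^i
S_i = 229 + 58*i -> [229, 287, 345, 403, 461]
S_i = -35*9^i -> [-35, -315, -2835, -25515, -229635]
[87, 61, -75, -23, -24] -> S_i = Random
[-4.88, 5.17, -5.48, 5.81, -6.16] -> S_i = -4.88*(-1.06)^i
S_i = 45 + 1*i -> [45, 46, 47, 48, 49]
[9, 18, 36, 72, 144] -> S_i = 9*2^i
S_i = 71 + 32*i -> [71, 103, 135, 167, 199]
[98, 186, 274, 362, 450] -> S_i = 98 + 88*i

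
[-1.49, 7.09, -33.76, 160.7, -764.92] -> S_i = -1.49*(-4.76)^i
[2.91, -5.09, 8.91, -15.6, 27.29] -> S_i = 2.91*(-1.75)^i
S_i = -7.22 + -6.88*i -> [-7.22, -14.1, -20.98, -27.86, -34.74]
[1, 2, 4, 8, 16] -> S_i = 1*2^i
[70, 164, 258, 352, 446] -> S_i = 70 + 94*i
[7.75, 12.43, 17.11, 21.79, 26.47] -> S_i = 7.75 + 4.68*i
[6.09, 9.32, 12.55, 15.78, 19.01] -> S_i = 6.09 + 3.23*i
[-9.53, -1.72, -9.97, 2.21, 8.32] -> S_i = Random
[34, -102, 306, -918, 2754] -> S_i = 34*-3^i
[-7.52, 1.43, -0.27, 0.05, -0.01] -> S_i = -7.52*(-0.19)^i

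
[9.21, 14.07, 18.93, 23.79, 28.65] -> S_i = 9.21 + 4.86*i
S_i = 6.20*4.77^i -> [6.2, 29.57, 141.07, 672.89, 3209.71]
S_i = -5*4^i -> [-5, -20, -80, -320, -1280]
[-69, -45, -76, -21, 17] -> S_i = Random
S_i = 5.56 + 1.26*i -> [5.56, 6.82, 8.08, 9.34, 10.6]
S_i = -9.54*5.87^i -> [-9.54, -56.0, -328.72, -1929.58, -11326.63]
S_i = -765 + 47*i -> [-765, -718, -671, -624, -577]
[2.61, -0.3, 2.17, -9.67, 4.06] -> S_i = Random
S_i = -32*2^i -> [-32, -64, -128, -256, -512]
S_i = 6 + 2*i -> [6, 8, 10, 12, 14]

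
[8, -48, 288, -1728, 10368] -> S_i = 8*-6^i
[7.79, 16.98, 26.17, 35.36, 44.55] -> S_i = 7.79 + 9.19*i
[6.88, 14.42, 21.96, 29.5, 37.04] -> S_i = 6.88 + 7.54*i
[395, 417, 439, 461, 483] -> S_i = 395 + 22*i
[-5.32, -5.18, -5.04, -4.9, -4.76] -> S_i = -5.32 + 0.14*i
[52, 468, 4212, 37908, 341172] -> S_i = 52*9^i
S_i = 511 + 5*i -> [511, 516, 521, 526, 531]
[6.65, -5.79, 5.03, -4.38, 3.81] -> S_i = 6.65*(-0.87)^i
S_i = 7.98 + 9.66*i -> [7.98, 17.64, 27.3, 36.96, 46.62]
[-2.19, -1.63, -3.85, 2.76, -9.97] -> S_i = Random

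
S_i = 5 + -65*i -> [5, -60, -125, -190, -255]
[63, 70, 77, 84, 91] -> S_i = 63 + 7*i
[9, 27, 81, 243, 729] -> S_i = 9*3^i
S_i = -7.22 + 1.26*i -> [-7.22, -5.96, -4.7, -3.44, -2.18]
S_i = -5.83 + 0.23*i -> [-5.83, -5.6, -5.37, -5.14, -4.91]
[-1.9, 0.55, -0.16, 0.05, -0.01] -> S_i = -1.90*(-0.29)^i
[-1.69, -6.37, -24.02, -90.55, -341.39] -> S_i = -1.69*3.77^i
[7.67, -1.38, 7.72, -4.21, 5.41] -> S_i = Random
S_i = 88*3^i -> [88, 264, 792, 2376, 7128]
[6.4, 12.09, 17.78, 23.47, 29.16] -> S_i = 6.40 + 5.69*i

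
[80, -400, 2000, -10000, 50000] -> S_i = 80*-5^i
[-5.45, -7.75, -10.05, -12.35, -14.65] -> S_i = -5.45 + -2.30*i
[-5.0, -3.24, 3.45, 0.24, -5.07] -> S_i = Random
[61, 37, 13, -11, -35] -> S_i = 61 + -24*i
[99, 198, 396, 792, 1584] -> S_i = 99*2^i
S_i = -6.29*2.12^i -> [-6.29, -13.33, -28.27, -59.93, -127.06]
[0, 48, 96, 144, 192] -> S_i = 0 + 48*i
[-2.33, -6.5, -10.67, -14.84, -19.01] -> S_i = -2.33 + -4.17*i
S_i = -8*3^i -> [-8, -24, -72, -216, -648]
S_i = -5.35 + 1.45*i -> [-5.35, -3.9, -2.45, -1.0, 0.45]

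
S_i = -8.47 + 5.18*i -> [-8.47, -3.29, 1.89, 7.07, 12.25]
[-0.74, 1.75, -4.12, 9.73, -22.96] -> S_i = -0.74*(-2.36)^i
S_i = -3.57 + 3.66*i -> [-3.57, 0.09, 3.75, 7.41, 11.07]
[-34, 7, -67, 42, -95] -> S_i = Random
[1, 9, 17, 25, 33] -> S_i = 1 + 8*i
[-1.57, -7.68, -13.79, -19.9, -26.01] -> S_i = -1.57 + -6.11*i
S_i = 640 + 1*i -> [640, 641, 642, 643, 644]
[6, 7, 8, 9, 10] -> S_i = 6 + 1*i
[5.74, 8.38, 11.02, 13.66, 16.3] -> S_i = 5.74 + 2.64*i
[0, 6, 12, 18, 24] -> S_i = 0 + 6*i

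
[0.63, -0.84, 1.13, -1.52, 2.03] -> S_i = 0.63*(-1.34)^i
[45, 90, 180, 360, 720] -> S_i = 45*2^i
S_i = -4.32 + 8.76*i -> [-4.32, 4.44, 13.2, 21.96, 30.72]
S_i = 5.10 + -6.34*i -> [5.1, -1.24, -7.58, -13.92, -20.26]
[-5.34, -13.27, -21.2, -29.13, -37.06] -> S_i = -5.34 + -7.93*i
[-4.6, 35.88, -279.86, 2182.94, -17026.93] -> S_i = -4.60*(-7.80)^i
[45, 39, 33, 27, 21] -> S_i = 45 + -6*i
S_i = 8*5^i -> [8, 40, 200, 1000, 5000]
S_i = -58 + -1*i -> [-58, -59, -60, -61, -62]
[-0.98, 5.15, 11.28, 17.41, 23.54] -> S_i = -0.98 + 6.13*i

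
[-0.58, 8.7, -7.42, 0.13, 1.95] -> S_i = Random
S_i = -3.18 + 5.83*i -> [-3.18, 2.65, 8.48, 14.31, 20.14]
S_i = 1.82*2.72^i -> [1.82, 4.95, 13.47, 36.63, 99.62]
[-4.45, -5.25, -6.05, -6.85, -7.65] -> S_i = -4.45 + -0.80*i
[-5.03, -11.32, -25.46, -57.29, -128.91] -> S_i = -5.03*2.25^i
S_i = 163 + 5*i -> [163, 168, 173, 178, 183]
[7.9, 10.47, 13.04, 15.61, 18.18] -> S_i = 7.90 + 2.57*i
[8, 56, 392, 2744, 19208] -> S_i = 8*7^i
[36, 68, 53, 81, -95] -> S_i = Random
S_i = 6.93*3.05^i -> [6.93, 21.14, 64.47, 196.62, 599.7]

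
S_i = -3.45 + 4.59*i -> [-3.45, 1.14, 5.73, 10.32, 14.91]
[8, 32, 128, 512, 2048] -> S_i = 8*4^i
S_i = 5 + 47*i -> [5, 52, 99, 146, 193]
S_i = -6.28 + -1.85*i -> [-6.28, -8.13, -9.98, -11.83, -13.68]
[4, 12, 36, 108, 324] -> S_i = 4*3^i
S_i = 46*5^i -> [46, 230, 1150, 5750, 28750]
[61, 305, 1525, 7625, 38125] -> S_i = 61*5^i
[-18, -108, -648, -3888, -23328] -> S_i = -18*6^i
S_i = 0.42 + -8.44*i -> [0.42, -8.02, -16.46, -24.9, -33.34]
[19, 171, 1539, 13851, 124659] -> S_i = 19*9^i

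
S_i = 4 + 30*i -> [4, 34, 64, 94, 124]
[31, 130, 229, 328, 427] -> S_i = 31 + 99*i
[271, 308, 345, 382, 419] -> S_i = 271 + 37*i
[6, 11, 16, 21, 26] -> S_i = 6 + 5*i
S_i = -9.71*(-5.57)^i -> [-9.71, 54.08, -301.25, 1677.97, -9346.31]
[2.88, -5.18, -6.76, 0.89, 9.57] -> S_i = Random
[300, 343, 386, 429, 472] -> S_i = 300 + 43*i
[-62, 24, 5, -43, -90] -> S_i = Random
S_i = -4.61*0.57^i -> [-4.61, -2.63, -1.5, -0.85, -0.49]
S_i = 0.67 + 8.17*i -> [0.67, 8.84, 17.01, 25.18, 33.35]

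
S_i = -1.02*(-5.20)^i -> [-1.02, 5.3, -27.58, 143.42, -745.78]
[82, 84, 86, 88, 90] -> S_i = 82 + 2*i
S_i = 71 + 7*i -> [71, 78, 85, 92, 99]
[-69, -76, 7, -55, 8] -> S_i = Random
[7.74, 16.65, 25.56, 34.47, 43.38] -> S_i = 7.74 + 8.91*i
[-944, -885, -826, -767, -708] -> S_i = -944 + 59*i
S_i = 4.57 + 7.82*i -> [4.57, 12.39, 20.21, 28.03, 35.85]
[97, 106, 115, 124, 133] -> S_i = 97 + 9*i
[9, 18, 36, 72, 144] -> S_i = 9*2^i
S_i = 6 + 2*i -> [6, 8, 10, 12, 14]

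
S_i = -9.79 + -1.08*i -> [-9.79, -10.87, -11.95, -13.03, -14.11]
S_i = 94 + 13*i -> [94, 107, 120, 133, 146]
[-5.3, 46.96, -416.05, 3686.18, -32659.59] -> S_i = -5.30*(-8.86)^i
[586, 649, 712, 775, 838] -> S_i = 586 + 63*i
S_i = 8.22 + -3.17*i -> [8.22, 5.05, 1.88, -1.29, -4.46]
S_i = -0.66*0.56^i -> [-0.66, -0.37, -0.21, -0.12, -0.06]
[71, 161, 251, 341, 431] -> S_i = 71 + 90*i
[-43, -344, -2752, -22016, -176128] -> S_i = -43*8^i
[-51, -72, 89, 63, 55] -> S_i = Random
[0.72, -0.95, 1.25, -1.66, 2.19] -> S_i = 0.72*(-1.32)^i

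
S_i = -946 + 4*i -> [-946, -942, -938, -934, -930]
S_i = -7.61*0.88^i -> [-7.61, -6.7, -5.89, -5.19, -4.56]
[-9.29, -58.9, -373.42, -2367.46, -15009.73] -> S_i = -9.29*6.34^i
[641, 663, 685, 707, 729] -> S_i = 641 + 22*i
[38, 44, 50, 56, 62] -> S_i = 38 + 6*i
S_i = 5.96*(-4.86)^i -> [5.96, -28.97, 140.77, -684.16, 3325.0]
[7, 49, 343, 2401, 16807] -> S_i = 7*7^i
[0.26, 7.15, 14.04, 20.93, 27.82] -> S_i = 0.26 + 6.89*i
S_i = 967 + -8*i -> [967, 959, 951, 943, 935]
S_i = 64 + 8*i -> [64, 72, 80, 88, 96]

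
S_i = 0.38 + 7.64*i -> [0.38, 8.02, 15.66, 23.3, 30.94]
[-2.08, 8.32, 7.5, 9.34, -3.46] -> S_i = Random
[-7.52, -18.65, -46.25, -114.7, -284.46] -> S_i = -7.52*2.48^i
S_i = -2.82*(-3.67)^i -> [-2.82, 10.35, -37.98, 139.4, -511.58]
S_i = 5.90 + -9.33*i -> [5.9, -3.43, -12.76, -22.09, -31.42]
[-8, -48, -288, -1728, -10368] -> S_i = -8*6^i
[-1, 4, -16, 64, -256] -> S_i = -1*-4^i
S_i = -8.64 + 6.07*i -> [-8.64, -2.57, 3.5, 9.57, 15.64]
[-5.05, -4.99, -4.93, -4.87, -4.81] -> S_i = -5.05 + 0.06*i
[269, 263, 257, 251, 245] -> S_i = 269 + -6*i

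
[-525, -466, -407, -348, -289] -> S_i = -525 + 59*i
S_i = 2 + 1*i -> [2, 3, 4, 5, 6]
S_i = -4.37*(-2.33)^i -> [-4.37, 10.18, -23.72, 55.28, -128.8]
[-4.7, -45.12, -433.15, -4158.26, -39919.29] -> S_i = -4.70*9.60^i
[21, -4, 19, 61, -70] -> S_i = Random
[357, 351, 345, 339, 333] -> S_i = 357 + -6*i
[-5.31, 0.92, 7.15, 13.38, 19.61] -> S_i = -5.31 + 6.23*i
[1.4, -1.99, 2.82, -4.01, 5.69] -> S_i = 1.40*(-1.42)^i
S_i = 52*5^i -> [52, 260, 1300, 6500, 32500]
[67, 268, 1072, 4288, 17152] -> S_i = 67*4^i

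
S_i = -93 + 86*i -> [-93, -7, 79, 165, 251]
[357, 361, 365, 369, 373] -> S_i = 357 + 4*i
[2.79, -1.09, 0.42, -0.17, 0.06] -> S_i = 2.79*(-0.39)^i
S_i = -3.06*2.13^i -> [-3.06, -6.52, -13.88, -29.57, -62.99]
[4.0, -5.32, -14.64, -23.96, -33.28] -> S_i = 4.00 + -9.32*i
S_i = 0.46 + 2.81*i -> [0.46, 3.27, 6.08, 8.89, 11.7]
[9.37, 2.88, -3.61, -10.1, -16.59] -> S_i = 9.37 + -6.49*i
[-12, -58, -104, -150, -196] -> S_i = -12 + -46*i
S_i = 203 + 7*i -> [203, 210, 217, 224, 231]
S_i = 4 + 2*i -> [4, 6, 8, 10, 12]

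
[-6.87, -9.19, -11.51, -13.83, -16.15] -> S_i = -6.87 + -2.32*i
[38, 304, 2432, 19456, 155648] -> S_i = 38*8^i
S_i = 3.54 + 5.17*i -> [3.54, 8.71, 13.88, 19.05, 24.22]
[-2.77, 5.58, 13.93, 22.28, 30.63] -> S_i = -2.77 + 8.35*i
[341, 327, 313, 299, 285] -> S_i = 341 + -14*i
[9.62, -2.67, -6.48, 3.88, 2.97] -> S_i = Random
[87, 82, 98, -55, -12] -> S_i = Random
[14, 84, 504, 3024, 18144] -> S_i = 14*6^i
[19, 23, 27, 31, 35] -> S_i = 19 + 4*i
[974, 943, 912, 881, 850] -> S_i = 974 + -31*i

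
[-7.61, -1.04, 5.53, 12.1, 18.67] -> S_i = -7.61 + 6.57*i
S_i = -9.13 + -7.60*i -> [-9.13, -16.73, -24.33, -31.93, -39.53]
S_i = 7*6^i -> [7, 42, 252, 1512, 9072]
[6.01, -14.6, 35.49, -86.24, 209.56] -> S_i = 6.01*(-2.43)^i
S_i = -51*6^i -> [-51, -306, -1836, -11016, -66096]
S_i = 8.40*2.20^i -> [8.4, 18.48, 40.66, 89.44, 196.78]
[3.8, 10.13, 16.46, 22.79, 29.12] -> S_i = 3.80 + 6.33*i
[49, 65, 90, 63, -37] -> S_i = Random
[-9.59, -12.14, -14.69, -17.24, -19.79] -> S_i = -9.59 + -2.55*i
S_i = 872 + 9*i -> [872, 881, 890, 899, 908]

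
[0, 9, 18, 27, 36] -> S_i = 0 + 9*i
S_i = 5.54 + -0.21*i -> [5.54, 5.33, 5.12, 4.91, 4.7]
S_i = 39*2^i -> [39, 78, 156, 312, 624]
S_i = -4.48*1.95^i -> [-4.48, -8.74, -17.04, -33.22, -64.78]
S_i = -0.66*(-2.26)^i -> [-0.66, 1.49, -3.37, 7.62, -17.22]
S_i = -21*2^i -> [-21, -42, -84, -168, -336]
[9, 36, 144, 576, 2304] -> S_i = 9*4^i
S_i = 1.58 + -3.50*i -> [1.58, -1.92, -5.42, -8.92, -12.42]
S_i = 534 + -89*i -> [534, 445, 356, 267, 178]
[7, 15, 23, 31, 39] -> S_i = 7 + 8*i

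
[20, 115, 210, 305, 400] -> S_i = 20 + 95*i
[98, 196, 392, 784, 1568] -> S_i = 98*2^i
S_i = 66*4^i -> [66, 264, 1056, 4224, 16896]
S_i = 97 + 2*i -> [97, 99, 101, 103, 105]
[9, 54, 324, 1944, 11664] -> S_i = 9*6^i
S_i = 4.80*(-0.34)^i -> [4.8, -1.63, 0.55, -0.19, 0.06]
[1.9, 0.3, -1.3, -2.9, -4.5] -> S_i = 1.90 + -1.60*i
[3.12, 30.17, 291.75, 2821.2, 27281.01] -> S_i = 3.12*9.67^i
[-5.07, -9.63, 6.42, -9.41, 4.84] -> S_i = Random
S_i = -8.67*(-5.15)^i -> [-8.67, 44.65, -229.95, 1184.24, -6098.85]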